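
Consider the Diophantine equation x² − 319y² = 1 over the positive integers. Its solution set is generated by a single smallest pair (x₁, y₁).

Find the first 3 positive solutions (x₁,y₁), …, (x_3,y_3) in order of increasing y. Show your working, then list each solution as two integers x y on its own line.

d=319: √d = [17; 1,6,5,1,4,…,6,1,34] (ℓ=14, even), read p_13/q_13
i=0: a=17 ⇒ p=17, q=1
i=1: a=1 ⇒ p=18, q=1
i=2: a=6 ⇒ p=125, q=7
i=3: a=5 ⇒ p=643, q=36
…
i=5: a=4 ⇒ p=3715, q=208
i=6: a=3 ⇒ p=11913, q=667
i=7: a=1 ⇒ p=15628, q=875
i=8: a=3 ⇒ p=58797, q=3292
i=9: a=4 ⇒ p=250816, q=14043
i=10: a=1 ⇒ p=309613, q=17335
i=11: a=5 ⇒ p=1798881, q=100718
i=12: a=6 ⇒ p=11102899, q=621643
i=13: a=1 ⇒ p=12901780, q=722361
(x₁, y₁) = (12901780, 722361);  12901780² − 319·722361² = 1 ✓
k=2:  x_2 = 12901780·12901780+319·722361·722361 = 332911854336799,  y_2 = 12901780·722361+722361·12901780 = 18639485405160
k=3:  x_3 = 12901780·332911854336799+319·722361·18639485405160 = 8590311008090840302660,  y_3 = 12901780·18639485405160+722361·332911854336799 = 480965080021169647239

12901780 722361
332911854336799 18639485405160
8590311008090840302660 480965080021169647239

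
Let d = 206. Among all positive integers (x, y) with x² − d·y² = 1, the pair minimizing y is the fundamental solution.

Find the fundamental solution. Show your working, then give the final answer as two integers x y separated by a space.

59535 4148

[14; 2,1,5,14,5,1,2,28] for √206; ℓ=8 ⇒ convergent index 7
i=0: a=14 ⇒ p=14, q=1
…
i=6: a=1 ⇒ p=20998, q=1463
i=7: a=2 ⇒ p=59535, q=4148
(x₁, y₁) = (59535, 4148);  59535² − 206·4148² = 1 ✓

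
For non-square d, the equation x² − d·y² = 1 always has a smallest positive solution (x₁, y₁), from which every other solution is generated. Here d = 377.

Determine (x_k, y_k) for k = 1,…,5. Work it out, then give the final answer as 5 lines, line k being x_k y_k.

233 12
108577 5592
50596649 2605860
23577929857 1214325168
10987264716713 565872922428

d=377: √d = [19; 2,2,2,38] (ℓ=4, even), read p_3/q_3
i=0: a=19 ⇒ p=19, q=1
i=1: a=2 ⇒ p=39, q=2
i=2: a=2 ⇒ p=97, q=5
i=3: a=2 ⇒ p=233, q=12
fundamental: x₁=233, y₁=12  (since 54289 − 377·144 = 1)
k=2:  x_2 = 233·233+377·12·12 = 108577,  y_2 = 233·12+12·233 = 5592
k=3:  x_3 = 233·108577+377·12·5592 = 50596649,  y_3 = 233·5592+12·108577 = 2605860
k=4:  x_4 = 233·50596649+377·12·2605860 = 23577929857,  y_4 = 233·2605860+12·50596649 = 1214325168
k=5:  x_5 = 233·23577929857+377·12·1214325168 = 10987264716713,  y_5 = 233·1214325168+12·23577929857 = 565872922428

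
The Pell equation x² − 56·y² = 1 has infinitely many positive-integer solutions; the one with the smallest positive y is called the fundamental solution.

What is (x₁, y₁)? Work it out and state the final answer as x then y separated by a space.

√56 → a₀=7, period (2,14); ℓ=2 even so k=1
a_0=7:  p_0=7·1+0=7,  q_0=7·0+1=1
a_1=2:  p_1=2·7+1=15,  q_1=2·1+0=2
→ (15, 2).  Check: 15²=225, 56·2²=224, difference 1.

15 2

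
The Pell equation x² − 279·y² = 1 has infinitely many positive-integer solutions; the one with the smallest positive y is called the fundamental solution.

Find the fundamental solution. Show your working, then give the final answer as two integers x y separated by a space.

1520 91

√279 → a₀=16, period (1,2,2,1,2,2,1,32); ℓ=8 even so k=7
i=0: a=16 ⇒ p=16, q=1
i=1: a=1 ⇒ p=17, q=1
i=2: a=2 ⇒ p=50, q=3
…
i=4: a=1 ⇒ p=167, q=10
…
i=6: a=2 ⇒ p=1069, q=64
i=7: a=1 ⇒ p=1520, q=91
(x₁, y₁) = (1520, 91);  1520² − 279·91² = 1 ✓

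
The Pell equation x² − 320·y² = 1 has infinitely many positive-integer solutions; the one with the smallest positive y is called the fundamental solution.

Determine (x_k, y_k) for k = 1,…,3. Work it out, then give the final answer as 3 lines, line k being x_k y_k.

161 9
51841 2898
16692641 933147

[17; 1,7,1,34] for √320; ℓ=4 ⇒ convergent index 3
step 0: (17, 1)  from 17·(1,0) + (0,1)
…
step 2: (143, 8)  from 7·(18,1) + (17,1)
step 3: (161, 9)  from 1·(143,8) + (18,1)
(x₁, y₁) = (161, 9);  161² − 320·9² = 1 ✓
k=2:  x_2 = 161·161+320·9·9 = 51841,  y_2 = 161·9+9·161 = 2898
k=3:  x_3 = 161·51841+320·9·2898 = 16692641,  y_3 = 161·2898+9·51841 = 933147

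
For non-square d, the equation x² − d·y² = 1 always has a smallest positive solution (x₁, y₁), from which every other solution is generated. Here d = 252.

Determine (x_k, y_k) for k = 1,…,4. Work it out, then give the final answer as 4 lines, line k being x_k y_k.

√252 = [15; 1,6,1,30, …], period ℓ=4 (even) → k=3
k=0  a_k=15  p_k/q_k = 15/1
k=1  a_k=1  p_k/q_k = 16/1
k=2  a_k=6  p_k/q_k = 111/7
k=3  a_k=1  p_k/q_k = 127/8
(x₁, y₁) = (127, 8);  127² − 252·8² = 1 ✓
k=2:  x_2 = 127·127+252·8·8 = 32257,  y_2 = 127·8+8·127 = 2032
k=3:  x_3 = 127·32257+252·8·2032 = 8193151,  y_3 = 127·2032+8·32257 = 516120
k=4:  x_4 = 127·8193151+252·8·516120 = 2081028097,  y_4 = 127·516120+8·8193151 = 131092448

127 8
32257 2032
8193151 516120
2081028097 131092448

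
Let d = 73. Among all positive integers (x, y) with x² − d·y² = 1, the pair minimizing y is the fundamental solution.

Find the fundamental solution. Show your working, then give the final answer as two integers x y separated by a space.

2281249 267000

[8; 1,1,5,5,1,1,16] for √73; ℓ=7 ⇒ convergent index 13
a_0=8:  p_0=8·1+0=8,  q_0=8·0+1=1
a_1=1:  p_1=1·8+1=9,  q_1=1·1+0=1
…
a_5=1:  p_5=1·487+94=581,  q_5=1·57+11=68
…
a_7=16:  p_7=16·1068+581=17669,  q_7=16·125+68=2068
a_8=1:  p_8=1·17669+1068=18737,  q_8=1·2068+125=2193
…
a_11=5:  p_11=5·200767+36406=1040241,  q_11=5·23498+4261=121751
a_12=1:  p_12=1·1040241+200767=1241008,  q_12=1·121751+23498=145249
a_13=1:  p_13=1·1241008+1040241=2281249,  q_13=1·145249+121751=267000
→ (2281249, 267000).  Check: 2281249²=5204097000001, 73·267000²=5204097000000, difference 1.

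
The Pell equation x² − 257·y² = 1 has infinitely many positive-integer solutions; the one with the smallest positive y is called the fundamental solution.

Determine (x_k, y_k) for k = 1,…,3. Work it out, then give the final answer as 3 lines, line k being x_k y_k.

513 32
526337 32832
540021249 33685600

√257 → a₀=16, period (32); ℓ=1 odd so k=1
k=0  a_k=16  p_k/q_k = 16/1
k=1  a_k=32  p_k/q_k = 513/32
(x₁, y₁) = (513, 32);  513² − 257·32² = 1 ✓
n=2: (513,32)∘(513,32) = (513·513+257·32·32, 513·32+32·513) = (526337,32832)
n=3: (526337,32832)∘(513,32) = (513·526337+257·32·32832, 513·32832+32·526337) = (540021249,33685600)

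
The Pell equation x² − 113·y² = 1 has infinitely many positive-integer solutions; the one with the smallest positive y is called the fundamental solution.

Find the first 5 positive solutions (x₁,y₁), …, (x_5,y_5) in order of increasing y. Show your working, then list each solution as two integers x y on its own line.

√113 → a₀=10, period (1,1,1,2,2,1,1,1,20); ℓ=9 odd so k=17
k=0  a_k=10  p_k/q_k = 10/1
…
k=6  a_k=1  p_k/q_k = 287/27
k=7  a_k=1  p_k/q_k = 489/46
k=8  a_k=1  p_k/q_k = 776/73
k=9  a_k=20  p_k/q_k = 16009/1506
k=10  a_k=1  p_k/q_k = 16785/1579
k=11  a_k=1  p_k/q_k = 32794/3085
k=12  a_k=1  p_k/q_k = 49579/4664
k=13  a_k=2  p_k/q_k = 131952/12413
…
k=16  a_k=1  p_k/q_k = 758918/71393
k=17  a_k=1  p_k/q_k = 1204353/113296
(x₁, y₁) = (1204353, 113296);  1204353² − 113·113296² = 1 ✓
n=2: (1204353,113296)∘(1204353,113296) = (1204353·1204353+113·113296·113296, 1204353·113296+113296·1204353) = (2900932297217,272896754976)
n=3: (2900932297217,272896754976)∘(1204353,113296) = (1204353·2900932297217+113·113296·272896754976, 1204353·272896754976+113296·2900932297217) = (6987493029899166849,657328051091107760)
n=4: (6987493029899166849,657328051091107760)∘(1204353,113296) = (1204353·6987493029899166849+113·113296·657328051091107760, 1204353·657328051091107760+113296·6987493029899166849) = (16830816386073401651890177,1583310020631184911403584)
n=5: (16830816386073401651890177,1583310020631184911403584)∘(1204353,113296) = (1204353·16830816386073401651890177+113·113296·1583310020631184911403584, 1204353·1583310020631184911403584+113296·16830816386073401651890177) = (40540488414026331506287881514113,3813728346553801555156190094544)

1204353 113296
2900932297217 272896754976
6987493029899166849 657328051091107760
16830816386073401651890177 1583310020631184911403584
40540488414026331506287881514113 3813728346553801555156190094544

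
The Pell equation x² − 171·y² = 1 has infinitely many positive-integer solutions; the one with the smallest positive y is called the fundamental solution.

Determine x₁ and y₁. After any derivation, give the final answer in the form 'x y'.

170 13

√171 → a₀=13, period (13,26); ℓ=2 even so k=1
step 0: (13, 1)  from 13·(1,0) + (0,1)
step 1: (170, 13)  from 13·(13,1) + (1,0)
(x₁, y₁) = (170, 13);  170² − 171·13² = 1 ✓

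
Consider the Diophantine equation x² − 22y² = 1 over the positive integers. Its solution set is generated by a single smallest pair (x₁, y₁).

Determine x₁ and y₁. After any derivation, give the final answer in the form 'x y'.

197 42

[4; 1,2,4,2,1,8] for √22; ℓ=6 ⇒ convergent index 5
a_0=4:  p_0=4·1+0=4,  q_0=4·0+1=1
a_1=1:  p_1=1·4+1=5,  q_1=1·1+0=1
…
a_3=4:  p_3=4·14+5=61,  q_3=4·3+1=13
a_4=2:  p_4=2·61+14=136,  q_4=2·13+3=29
a_5=1:  p_5=1·136+61=197,  q_5=1·29+13=42
(x₁, y₁) = (197, 42);  197² − 22·42² = 1 ✓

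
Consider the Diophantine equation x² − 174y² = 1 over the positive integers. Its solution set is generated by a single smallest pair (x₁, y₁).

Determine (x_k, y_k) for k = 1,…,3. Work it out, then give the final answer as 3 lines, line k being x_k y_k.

1451 110
4210801 319220
12219743051 926376330

[13; 5,4,5,26] for √174; ℓ=4 ⇒ convergent index 3
step 0: (13, 1)  from 13·(1,0) + (0,1)
step 1: (66, 5)  from 5·(13,1) + (1,0)
step 2: (277, 21)  from 4·(66,5) + (13,1)
step 3: (1451, 110)  from 5·(277,21) + (66,5)
(x₁, y₁) = (1451, 110);  1451² − 174·110² = 1 ✓
(1451+110√174)^2 = 4210801 + 319220√174
(1451+110√174)^3 = 12219743051 + 926376330√174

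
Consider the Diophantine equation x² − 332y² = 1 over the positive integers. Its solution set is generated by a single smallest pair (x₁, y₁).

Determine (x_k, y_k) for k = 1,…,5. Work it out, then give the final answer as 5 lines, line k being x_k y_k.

[18; 4,1,1,8,1,1,4,36] for √332; ℓ=8 ⇒ convergent index 7
k=0  a_k=18  p_k/q_k = 18/1
…
k=2  a_k=1  p_k/q_k = 91/5
…
k=5  a_k=1  p_k/q_k = 1567/86
k=6  a_k=1  p_k/q_k = 2970/163
k=7  a_k=4  p_k/q_k = 13447/738
→ (13447, 738).  Check: 13447²=180821809, 332·738²=180821808, difference 1.
k=2:  x_2 = 13447·13447+332·738·738 = 361643617,  y_2 = 13447·738+738·13447 = 19847772
k=3:  x_3 = 13447·361643617+332·738·19847772 = 9726043422151,  y_3 = 13447·19847772+738·361643617 = 533785979430
k=4:  x_4 = 13447·9726043422151+332·738·533785979430 = 261572211433685377,  y_4 = 13447·533785979430+738·9726043422151 = 14355640110942648
k=5:  x_5 = 13447·261572211433685377+332·738·14355640110942648 = 7034723044571491106887,  y_5 = 13447·14355640110942648+738·261572211433685377 = 386080584609905595882

13447 738
361643617 19847772
9726043422151 533785979430
261572211433685377 14355640110942648
7034723044571491106887 386080584609905595882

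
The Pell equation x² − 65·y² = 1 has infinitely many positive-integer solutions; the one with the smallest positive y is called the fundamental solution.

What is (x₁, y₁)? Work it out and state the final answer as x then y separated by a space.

129 16

√65 = [8; 16, …], period ℓ=1 (odd) → k=1
a_0=8:  p_0=8·1+0=8,  q_0=8·0+1=1
a_1=16:  p_1=16·8+1=129,  q_1=16·1+0=16
(x₁, y₁) = (129, 16);  129² − 65·16² = 1 ✓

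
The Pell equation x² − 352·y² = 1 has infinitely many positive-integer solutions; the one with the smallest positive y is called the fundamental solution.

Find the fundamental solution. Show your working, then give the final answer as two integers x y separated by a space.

77617 4137

d=352: √d = [18; 1,3,5,9,5,3,1,36] (ℓ=8, even), read p_7/q_7
a_0=18:  p_0=18·1+0=18,  q_0=18·0+1=1
…
a_2=3:  p_2=3·19+18=75,  q_2=3·1+1=4
a_3=5:  p_3=5·75+19=394,  q_3=5·4+1=21
a_4=9:  p_4=9·394+75=3621,  q_4=9·21+4=193
…
a_6=3:  p_6=3·18499+3621=59118,  q_6=3·986+193=3151
a_7=1:  p_7=1·59118+18499=77617,  q_7=1·3151+986=4137
fundamental: x₁=77617, y₁=4137  (since 6024398689 − 352·17114769 = 1)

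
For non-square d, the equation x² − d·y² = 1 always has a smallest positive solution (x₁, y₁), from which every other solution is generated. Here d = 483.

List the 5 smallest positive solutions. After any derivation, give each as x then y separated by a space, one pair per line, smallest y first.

[21; 1,42] for √483; ℓ=2 ⇒ convergent index 1
i=0: a=21 ⇒ p=21, q=1
i=1: a=1 ⇒ p=22, q=1
fundamental: x₁=22, y₁=1  (since 484 − 483·1 = 1)
(x_2, y_2) = (22·22 + 483·1·1, 22·1 + 1·22) = (967, 44)
(x_3, y_3) = (22·967 + 483·1·44, 22·44 + 1·967) = (42526, 1935)
(x_4, y_4) = (22·42526 + 483·1·1935, 22·1935 + 1·42526) = (1870177, 85096)
(x_5, y_5) = (22·1870177 + 483·1·85096, 22·85096 + 1·1870177) = (82245262, 3742289)

22 1
967 44
42526 1935
1870177 85096
82245262 3742289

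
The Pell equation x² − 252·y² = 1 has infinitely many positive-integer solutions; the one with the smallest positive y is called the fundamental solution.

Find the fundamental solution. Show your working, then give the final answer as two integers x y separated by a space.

127 8

√252 → a₀=15, period (1,6,1,30); ℓ=4 even so k=3
k=0  a_k=15  p_k/q_k = 15/1
k=1  a_k=1  p_k/q_k = 16/1
k=2  a_k=6  p_k/q_k = 111/7
k=3  a_k=1  p_k/q_k = 127/8
(x₁, y₁) = (127, 8);  127² − 252·8² = 1 ✓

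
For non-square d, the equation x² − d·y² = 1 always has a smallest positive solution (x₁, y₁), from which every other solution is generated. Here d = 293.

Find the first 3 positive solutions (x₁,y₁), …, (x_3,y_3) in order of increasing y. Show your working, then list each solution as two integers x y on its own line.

d=293: √d = [17; 8,1,1,8,34] (ℓ=5, odd), read p_9/q_9
a_0=17:  p_0=17·1+0=17,  q_0=17·0+1=1
…
a_2=1:  p_2=1·137+17=154,  q_2=1·8+1=9
a_3=1:  p_3=1·154+137=291,  q_3=1·9+8=17
a_4=8:  p_4=8·291+154=2482,  q_4=8·17+9=145
a_5=34:  p_5=34·2482+291=84679,  q_5=34·145+17=4947
a_6=8:  p_6=8·84679+2482=679914,  q_6=8·4947+145=39721
a_7=1:  p_7=1·679914+84679=764593,  q_7=1·39721+4947=44668
a_8=1:  p_8=1·764593+679914=1444507,  q_8=1·44668+39721=84389
a_9=8:  p_9=8·1444507+764593=12320649,  q_9=8·84389+44668=719780
→ (12320649, 719780).  Check: 12320649²=151798391781201, 293·719780²=151798391781200, difference 1.
k=2:  x_2 = 12320649·12320649+293·719780·719780 = 303596783562401,  y_2 = 12320649·719780+719780·12320649 = 17736313474440
k=3:  x_3 = 12320649·303596783562401+293·719780·17736313474440 = 7481018815602612315849,  y_3 = 12320649·17736313474440+719780·303596783562401 = 437045785745090703340

12320649 719780
303596783562401 17736313474440
7481018815602612315849 437045785745090703340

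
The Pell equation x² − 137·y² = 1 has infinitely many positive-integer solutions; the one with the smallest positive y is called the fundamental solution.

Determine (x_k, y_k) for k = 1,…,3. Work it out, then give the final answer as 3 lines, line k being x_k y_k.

6083073 519712
74007554246657 6322892069952
900386710067742990849 76925228065277725280

√137 → a₀=11, period (1,2,2,1,1,2,2,1,22); ℓ=9 odd so k=17
k=0  a_k=11  p_k/q_k = 11/1
…
k=4  a_k=1  p_k/q_k = 117/10
…
k=7  a_k=2  p_k/q_k = 1229/105
…
k=9  a_k=22  p_k/q_k = 39597/3383
k=10  a_k=1  p_k/q_k = 41341/3532
…
k=12  a_k=2  p_k/q_k = 285899/24426
k=13  a_k=1  p_k/q_k = 408178/34873
…
k=16  a_k=2  p_k/q_k = 4286741/366241
k=17  a_k=1  p_k/q_k = 6083073/519712
→ (6083073, 519712).  Check: 6083073²=37003777123329, 137·519712²=37003777123328, difference 1.
(x_2, y_2) = (6083073·6083073 + 137·519712·519712, 6083073·519712 + 519712·6083073) = (74007554246657, 6322892069952)
(x_3, y_3) = (6083073·74007554246657 + 137·519712·6322892069952, 6083073·6322892069952 + 519712·74007554246657) = (900386710067742990849, 76925228065277725280)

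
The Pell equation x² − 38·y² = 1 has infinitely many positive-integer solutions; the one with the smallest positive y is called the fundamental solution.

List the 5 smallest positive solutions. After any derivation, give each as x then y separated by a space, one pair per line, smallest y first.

√38 = [6; 6,12, …], period ℓ=2 (even) → k=1
step 0: (6, 1)  from 6·(1,0) + (0,1)
step 1: (37, 6)  from 6·(6,1) + (1,0)
fundamental: x₁=37, y₁=6  (since 1369 − 38·36 = 1)
(37+6√38)^2 = 2737 + 444√38
(37+6√38)^3 = 202501 + 32850√38
(37+6√38)^4 = 14982337 + 2430456√38
(37+6√38)^5 = 1108490437 + 179820894√38

37 6
2737 444
202501 32850
14982337 2430456
1108490437 179820894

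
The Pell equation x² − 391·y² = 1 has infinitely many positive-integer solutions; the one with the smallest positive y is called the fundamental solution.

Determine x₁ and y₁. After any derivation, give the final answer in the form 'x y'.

[19; 1,3,2,2,1,…,3,1,38] for √391; ℓ=16 ⇒ convergent index 15
i=0: a=19 ⇒ p=19, q=1
…
i=2: a=3 ⇒ p=79, q=4
…
i=4: a=2 ⇒ p=435, q=22
i=5: a=1 ⇒ p=613, q=31
i=6: a=1 ⇒ p=1048, q=53
i=7: a=2 ⇒ p=2709, q=137
i=8: a=19 ⇒ p=52519, q=2656
…
i=10: a=1 ⇒ p=160266, q=8105
i=11: a=1 ⇒ p=268013, q=13554
…
i=13: a=2 ⇒ p=1660597, q=83980
i=14: a=3 ⇒ p=5678083, q=287153
i=15: a=1 ⇒ p=7338680, q=371133
(x₁, y₁) = (7338680, 371133);  7338680² − 391·371133² = 1 ✓

7338680 371133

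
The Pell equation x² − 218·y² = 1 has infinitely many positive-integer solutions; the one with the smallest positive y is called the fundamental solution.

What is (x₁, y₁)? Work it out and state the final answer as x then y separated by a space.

√218 = [14; 1,3,3,1,28, …], period ℓ=5 (odd) → k=9
step 0: (14, 1)  from 14·(1,0) + (0,1)
…
step 3: (192, 13)  from 3·(59,4) + (15,1)
step 4: (251, 17)  from 1·(192,13) + (59,4)
step 5: (7220, 489)  from 28·(251,17) + (192,13)
step 6: (7471, 506)  from 1·(7220,489) + (251,17)
step 7: (29633, 2007)  from 3·(7471,506) + (7220,489)
step 8: (96370, 6527)  from 3·(29633,2007) + (7471,506)
step 9: (126003, 8534)  from 1·(96370,6527) + (29633,2007)
(x₁, y₁) = (126003, 8534);  126003² − 218·8534² = 1 ✓

126003 8534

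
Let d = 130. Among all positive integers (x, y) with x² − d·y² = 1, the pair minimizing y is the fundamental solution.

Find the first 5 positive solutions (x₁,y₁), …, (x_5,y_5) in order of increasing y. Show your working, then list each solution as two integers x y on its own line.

√130 → a₀=11, period (2,2,22); ℓ=3 odd so k=5
step 0: (11, 1)  from 11·(1,0) + (0,1)
…
step 2: (57, 5)  from 2·(23,2) + (11,1)
step 3: (1277, 112)  from 22·(57,5) + (23,2)
step 4: (2611, 229)  from 2·(1277,112) + (57,5)
step 5: (6499, 570)  from 2·(2611,229) + (1277,112)
fundamental: x₁=6499, y₁=570  (since 42237001 − 130·324900 = 1)
n=2: (6499,570)∘(6499,570) = (6499·6499+130·570·570, 6499·570+570·6499) = (84474001,7408860)
n=3: (84474001,7408860)∘(6499,570) = (6499·84474001+130·570·7408860, 6499·7408860+570·84474001) = (1097993058499,96300361710)
n=4: (1097993058499,96300361710)∘(6499,570) = (6499·1097993058499+130·570·96300361710, 6499·96300361710+570·1097993058499) = (14271713689896001,1251712094097720)
n=5: (14271713689896001,1251712094097720)∘(6499,570) = (6499·14271713689896001+130·570·1251712094097720, 6499·1251712094097720+570·14271713689896001) = (185503733443275162499,16269753702781802850)

6499 570
84474001 7408860
1097993058499 96300361710
14271713689896001 1251712094097720
185503733443275162499 16269753702781802850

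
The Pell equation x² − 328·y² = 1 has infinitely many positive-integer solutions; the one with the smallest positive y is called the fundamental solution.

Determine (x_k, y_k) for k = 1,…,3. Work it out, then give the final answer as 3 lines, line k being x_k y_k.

[18; 9,36] for √328; ℓ=2 ⇒ convergent index 1
step 0: (18, 1)  from 18·(1,0) + (0,1)
step 1: (163, 9)  from 9·(18,1) + (1,0)
fundamental: x₁=163, y₁=9  (since 26569 − 328·81 = 1)
(163+9√328)^2 = 53137 + 2934√328
(163+9√328)^3 = 17322499 + 956475√328

163 9
53137 2934
17322499 956475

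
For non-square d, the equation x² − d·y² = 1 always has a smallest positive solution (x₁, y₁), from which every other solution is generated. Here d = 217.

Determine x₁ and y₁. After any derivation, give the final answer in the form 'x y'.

[14; 1,2,1,2,1,…,2,1,28] for √217; ℓ=16 ⇒ convergent index 15
k=0  a_k=14  p_k/q_k = 14/1
…
k=2  a_k=2  p_k/q_k = 44/3
…
k=4  a_k=2  p_k/q_k = 162/11
…
k=6  a_k=1  p_k/q_k = 383/26
k=7  a_k=9  p_k/q_k = 3668/249
…
k=9  a_k=9  p_k/q_k = 139163/9447
…
k=12  a_k=2  p_k/q_k = 740980/50301
…
k=14  a_k=2  p_k/q_k = 2809702/190735
k=15  a_k=1  p_k/q_k = 3844063/260952
(x₁, y₁) = (3844063, 260952);  3844063² − 217·260952² = 1 ✓

3844063 260952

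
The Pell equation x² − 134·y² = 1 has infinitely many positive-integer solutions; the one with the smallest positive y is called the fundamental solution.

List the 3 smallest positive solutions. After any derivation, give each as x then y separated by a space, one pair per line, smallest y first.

145925 12606
42588211249 3679061100
12429369452874725 1073733982022394

d=134: √d = [11; 1,1,2,1,3,…,1,1,22] (ℓ=14, even), read p_13/q_13
i=0: a=11 ⇒ p=11, q=1
…
i=3: a=2 ⇒ p=58, q=5
i=4: a=1 ⇒ p=81, q=7
i=5: a=3 ⇒ p=301, q=26
i=6: a=1 ⇒ p=382, q=33
…
i=9: a=3 ⇒ p=17630, q=1523
i=10: a=1 ⇒ p=22133, q=1912
i=11: a=2 ⇒ p=61896, q=5347
i=12: a=1 ⇒ p=84029, q=7259
i=13: a=1 ⇒ p=145925, q=12606
→ (145925, 12606).  Check: 145925²=21294105625, 134·12606²=21294105624, difference 1.
(x_2, y_2) = (145925·145925 + 134·12606·12606, 145925·12606 + 12606·145925) = (42588211249, 3679061100)
(x_3, y_3) = (145925·42588211249 + 134·12606·3679061100, 145925·3679061100 + 12606·42588211249) = (12429369452874725, 1073733982022394)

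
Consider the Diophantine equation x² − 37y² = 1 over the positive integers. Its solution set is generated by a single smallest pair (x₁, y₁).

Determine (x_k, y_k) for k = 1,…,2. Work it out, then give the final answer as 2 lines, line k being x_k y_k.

73 12
10657 1752

d=37: √d = [6; 12] (ℓ=1, odd), read p_1/q_1
step 0: (6, 1)  from 6·(1,0) + (0,1)
step 1: (73, 12)  from 12·(6,1) + (1,0)
(x₁, y₁) = (73, 12);  73² − 37·12² = 1 ✓
k=2:  x_2 = 73·73+37·12·12 = 10657,  y_2 = 73·12+12·73 = 1752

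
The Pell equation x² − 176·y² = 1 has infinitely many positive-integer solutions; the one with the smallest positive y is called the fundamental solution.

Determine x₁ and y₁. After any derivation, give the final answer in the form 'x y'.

199 15

√176 = [13; 3,1,3,26, …], period ℓ=4 (even) → k=3
i=0: a=13 ⇒ p=13, q=1
i=1: a=3 ⇒ p=40, q=3
i=2: a=1 ⇒ p=53, q=4
i=3: a=3 ⇒ p=199, q=15
fundamental: x₁=199, y₁=15  (since 39601 − 176·225 = 1)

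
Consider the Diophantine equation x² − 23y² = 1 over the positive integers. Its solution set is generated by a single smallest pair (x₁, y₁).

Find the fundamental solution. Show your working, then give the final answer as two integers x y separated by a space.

√23 = [4; 1,3,1,8, …], period ℓ=4 (even) → k=3
a_0=4:  p_0=4·1+0=4,  q_0=4·0+1=1
…
a_2=3:  p_2=3·5+4=19,  q_2=3·1+1=4
a_3=1:  p_3=1·19+5=24,  q_3=1·4+1=5
fundamental: x₁=24, y₁=5  (since 576 − 23·25 = 1)

24 5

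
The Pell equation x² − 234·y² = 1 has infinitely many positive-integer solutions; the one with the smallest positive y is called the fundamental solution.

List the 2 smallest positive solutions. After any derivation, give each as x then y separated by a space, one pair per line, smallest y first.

5201 340
54100801 3536680

d=234: √d = [15; 3,2,1,2,1,2,3,30] (ℓ=8, even), read p_7/q_7
k=0  a_k=15  p_k/q_k = 15/1
k=1  a_k=3  p_k/q_k = 46/3
k=2  a_k=2  p_k/q_k = 107/7
k=3  a_k=1  p_k/q_k = 153/10
k=4  a_k=2  p_k/q_k = 413/27
k=5  a_k=1  p_k/q_k = 566/37
k=6  a_k=2  p_k/q_k = 1545/101
k=7  a_k=3  p_k/q_k = 5201/340
fundamental: x₁=5201, y₁=340  (since 27050401 − 234·115600 = 1)
k=2:  x_2 = 5201·5201+234·340·340 = 54100801,  y_2 = 5201·340+340·5201 = 3536680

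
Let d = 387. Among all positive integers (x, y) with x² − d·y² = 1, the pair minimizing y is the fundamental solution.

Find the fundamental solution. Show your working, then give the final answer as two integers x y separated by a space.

[19; 1,2,19,2,1,38] for √387; ℓ=6 ⇒ convergent index 5
k=0  a_k=19  p_k/q_k = 19/1
k=1  a_k=1  p_k/q_k = 20/1
…
k=3  a_k=19  p_k/q_k = 1141/58
k=4  a_k=2  p_k/q_k = 2341/119
k=5  a_k=1  p_k/q_k = 3482/177
fundamental: x₁=3482, y₁=177  (since 12124324 − 387·31329 = 1)

3482 177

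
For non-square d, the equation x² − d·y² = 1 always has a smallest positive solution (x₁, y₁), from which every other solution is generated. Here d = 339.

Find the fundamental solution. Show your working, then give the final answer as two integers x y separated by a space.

√339 = [18; 2,2,2,1,17,1,2,2,2,36, …], period ℓ=10 (even) → k=9
a_0=18:  p_0=18·1+0=18,  q_0=18·0+1=1
…
a_5=17:  p_5=17·313+221=5542,  q_5=17·17+12=301
…
a_8=2:  p_8=2·17252+5855=40359,  q_8=2·937+318=2192
a_9=2:  p_9=2·40359+17252=97970,  q_9=2·2192+937=5321
(x₁, y₁) = (97970, 5321);  97970² − 339·5321² = 1 ✓

97970 5321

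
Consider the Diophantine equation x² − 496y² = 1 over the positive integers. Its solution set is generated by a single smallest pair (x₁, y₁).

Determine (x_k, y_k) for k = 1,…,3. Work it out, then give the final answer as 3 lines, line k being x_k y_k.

[22; 3,1,2,4,1,…,1,3,44] for √496; ℓ=16 ⇒ convergent index 15
step 0: (22, 1)  from 22·(1,0) + (0,1)
…
step 2: (89, 4)  from 1·(67,3) + (22,1)
…
step 4: (1069, 48)  from 4·(245,11) + (89,4)
…
step 7: (6080, 273)  from 2·(2383,107) + (1314,59)
step 8: (14543, 653)  from 2·(6080,273) + (2383,107)
step 9: (35166, 1579)  from 2·(14543,653) + (6080,273)
…
step 11: (84875, 3811)  from 1·(49709,2232) + (35166,1579)
step 12: (389209, 17476)  from 4·(84875,3811) + (49709,2232)
step 13: (863293, 38763)  from 2·(389209,17476) + (84875,3811)
step 14: (1252502, 56239)  from 1·(863293,38763) + (389209,17476)
step 15: (4620799, 207480)  from 3·(1252502,56239) + (863293,38763)
(x₁, y₁) = (4620799, 207480);  4620799² − 496·207480² = 1 ✓
n=2: (4620799,207480)∘(4620799,207480) = (4620799·4620799+496·207480·207480, 4620799·207480+207480·4620799) = (42703566796801,1917446753040)
n=3: (42703566796801,1917446753040)∘(4620799,207480) = (4620799·42703566796801+496·207480·1917446753040, 4620799·1917446753040+207480·42703566796801) = (394649197502177907199,17720272078000750440)

4620799 207480
42703566796801 1917446753040
394649197502177907199 17720272078000750440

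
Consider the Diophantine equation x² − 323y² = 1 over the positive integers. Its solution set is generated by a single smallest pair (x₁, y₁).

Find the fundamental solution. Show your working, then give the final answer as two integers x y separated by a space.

√323 → a₀=17, period (1,34); ℓ=2 even so k=1
i=0: a=17 ⇒ p=17, q=1
i=1: a=1 ⇒ p=18, q=1
fundamental: x₁=18, y₁=1  (since 324 − 323·1 = 1)

18 1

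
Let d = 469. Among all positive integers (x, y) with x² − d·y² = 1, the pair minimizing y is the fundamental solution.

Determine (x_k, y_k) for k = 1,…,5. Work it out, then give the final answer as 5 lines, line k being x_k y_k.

137215 6336
37655912449 1738788480
10333912053241855 477175722560064
2835935484733506355201 130951333540419575040
778265775065082237004568575 35936974463020168255667136

√469 = [21; 1,1,1,10,6,10,1,1,1,42, …], period ℓ=10 (even) → k=9
i=0: a=21 ⇒ p=21, q=1
…
i=2: a=1 ⇒ p=43, q=2
…
i=5: a=6 ⇒ p=4223, q=195
i=6: a=10 ⇒ p=42923, q=1982
i=7: a=1 ⇒ p=47146, q=2177
i=8: a=1 ⇒ p=90069, q=4159
i=9: a=1 ⇒ p=137215, q=6336
fundamental: x₁=137215, y₁=6336  (since 18827956225 − 469·40144896 = 1)
n=2: (137215,6336)∘(137215,6336) = (137215·137215+469·6336·6336, 137215·6336+6336·137215) = (37655912449,1738788480)
n=3: (37655912449,1738788480)∘(137215,6336) = (137215·37655912449+469·6336·1738788480, 137215·1738788480+6336·37655912449) = (10333912053241855,477175722560064)
n=4: (10333912053241855,477175722560064)∘(137215,6336) = (137215·10333912053241855+469·6336·477175722560064, 137215·477175722560064+6336·10333912053241855) = (2835935484733506355201,130951333540419575040)
n=5: (2835935484733506355201,130951333540419575040)∘(137215,6336) = (137215·2835935484733506355201+469·6336·130951333540419575040, 137215·130951333540419575040+6336·2835935484733506355201) = (778265775065082237004568575,35936974463020168255667136)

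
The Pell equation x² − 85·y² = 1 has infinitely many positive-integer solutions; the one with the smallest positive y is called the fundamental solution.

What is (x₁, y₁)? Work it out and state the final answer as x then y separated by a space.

285769 30996

[9; 4,1,1,4,18] for √85; ℓ=5 ⇒ convergent index 9
a_0=9:  p_0=9·1+0=9,  q_0=9·0+1=1
a_1=4:  p_1=4·9+1=37,  q_1=4·1+0=4
…
a_3=1:  p_3=1·46+37=83,  q_3=1·5+4=9
…
a_5=18:  p_5=18·378+83=6887,  q_5=18·41+9=747
a_6=4:  p_6=4·6887+378=27926,  q_6=4·747+41=3029
a_7=1:  p_7=1·27926+6887=34813,  q_7=1·3029+747=3776
a_8=1:  p_8=1·34813+27926=62739,  q_8=1·3776+3029=6805
a_9=4:  p_9=4·62739+34813=285769,  q_9=4·6805+3776=30996
→ (285769, 30996).  Check: 285769²=81663921361, 85·30996²=81663921360, difference 1.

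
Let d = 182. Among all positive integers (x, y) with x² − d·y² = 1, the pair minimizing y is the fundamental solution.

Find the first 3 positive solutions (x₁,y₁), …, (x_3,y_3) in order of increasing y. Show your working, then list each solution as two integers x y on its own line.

27 2
1457 108
78651 5830

[13; 2,26] for √182; ℓ=2 ⇒ convergent index 1
k=0  a_k=13  p_k/q_k = 13/1
k=1  a_k=2  p_k/q_k = 27/2
(x₁, y₁) = (27, 2);  27² − 182·2² = 1 ✓
(x_2, y_2) = (27·27 + 182·2·2, 27·2 + 2·27) = (1457, 108)
(x_3, y_3) = (27·1457 + 182·2·108, 27·108 + 2·1457) = (78651, 5830)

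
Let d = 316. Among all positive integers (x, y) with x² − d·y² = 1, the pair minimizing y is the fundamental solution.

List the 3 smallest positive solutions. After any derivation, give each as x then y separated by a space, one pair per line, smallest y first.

12799 720
327628801 18430560
8386642035199 471785474160

√316 = [17; 1,3,2,8,2,3,1,34, …], period ℓ=8 (even) → k=7
step 0: (17, 1)  from 17·(1,0) + (0,1)
step 1: (18, 1)  from 1·(17,1) + (1,0)
…
step 4: (1351, 76)  from 8·(160,9) + (71,4)
…
step 6: (9937, 559)  from 3·(2862,161) + (1351,76)
step 7: (12799, 720)  from 1·(9937,559) + (2862,161)
fundamental: x₁=12799, y₁=720  (since 163814401 − 316·518400 = 1)
k=2:  x_2 = 12799·12799+316·720·720 = 327628801,  y_2 = 12799·720+720·12799 = 18430560
k=3:  x_3 = 12799·327628801+316·720·18430560 = 8386642035199,  y_3 = 12799·18430560+720·327628801 = 471785474160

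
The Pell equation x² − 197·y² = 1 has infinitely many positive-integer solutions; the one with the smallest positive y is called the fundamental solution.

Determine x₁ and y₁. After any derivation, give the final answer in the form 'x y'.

393 28

[14; 28] for √197; ℓ=1 ⇒ convergent index 1
step 0: (14, 1)  from 14·(1,0) + (0,1)
step 1: (393, 28)  from 28·(14,1) + (1,0)
fundamental: x₁=393, y₁=28  (since 154449 − 197·784 = 1)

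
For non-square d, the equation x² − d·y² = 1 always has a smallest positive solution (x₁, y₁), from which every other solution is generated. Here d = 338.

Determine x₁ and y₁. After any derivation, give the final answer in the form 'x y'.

√338 = [18; 2,1,1,2,36, …], period ℓ=5 (odd) → k=9
step 0: (18, 1)  from 18·(1,0) + (0,1)
…
step 2: (55, 3)  from 1·(37,2) + (18,1)
…
step 8: (43958, 2391)  from 1·(26327,1432) + (17631,959)
step 9: (114243, 6214)  from 2·(43958,2391) + (26327,1432)
(x₁, y₁) = (114243, 6214);  114243² − 338·6214² = 1 ✓

114243 6214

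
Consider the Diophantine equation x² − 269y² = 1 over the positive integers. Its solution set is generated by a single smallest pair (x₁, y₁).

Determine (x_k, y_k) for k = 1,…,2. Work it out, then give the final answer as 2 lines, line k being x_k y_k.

√269 → a₀=16, period (2,2,32); ℓ=3 odd so k=5
k=0  a_k=16  p_k/q_k = 16/1
…
k=3  a_k=32  p_k/q_k = 2657/162
k=4  a_k=2  p_k/q_k = 5396/329
k=5  a_k=2  p_k/q_k = 13449/820
fundamental: x₁=13449, y₁=820  (since 180875601 − 269·672400 = 1)
(x_2, y_2) = (13449·13449 + 269·820·820, 13449·820 + 820·13449) = (361751201, 22056360)

13449 820
361751201 22056360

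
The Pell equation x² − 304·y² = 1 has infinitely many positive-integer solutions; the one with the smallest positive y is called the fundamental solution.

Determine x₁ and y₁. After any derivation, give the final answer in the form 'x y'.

d=304: √d = [17; 2,3,2,1,1,1,1,1,2,3,2,34] (ℓ=12, even), read p_11/q_11
step 0: (17, 1)  from 17·(1,0) + (0,1)
step 1: (35, 2)  from 2·(17,1) + (1,0)
…
step 4: (401, 23)  from 1·(279,16) + (122,7)
step 5: (680, 39)  from 1·(401,23) + (279,16)
…
step 8: (2842, 163)  from 1·(1761,101) + (1081,62)
step 9: (7445, 427)  from 2·(2842,163) + (1761,101)
step 10: (25177, 1444)  from 3·(7445,427) + (2842,163)
step 11: (57799, 3315)  from 2·(25177,1444) + (7445,427)
→ (57799, 3315).  Check: 57799²=3340724401, 304·3315²=3340724400, difference 1.

57799 3315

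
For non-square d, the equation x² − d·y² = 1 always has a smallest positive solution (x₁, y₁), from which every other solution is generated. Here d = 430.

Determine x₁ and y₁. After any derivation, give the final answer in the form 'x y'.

2862251 138030

d=430: √d = [20; 1,2,1,3,1,…,2,1,40] (ℓ=14, even), read p_13/q_13
a_0=20:  p_0=20·1+0=20,  q_0=20·0+1=1
a_1=1:  p_1=1·20+1=21,  q_1=1·1+0=1
…
a_3=1:  p_3=1·62+21=83,  q_3=1·3+1=4
…
a_5=1:  p_5=1·311+83=394,  q_5=1·15+4=19
a_6=6:  p_6=6·394+311=2675,  q_6=6·19+15=129
a_7=8:  p_7=8·2675+394=21794,  q_7=8·129+19=1051
…
a_12=2:  p_12=2·754371+599138=2107880,  q_12=2·36379+28893=101651
a_13=1:  p_13=1·2107880+754371=2862251,  q_13=1·101651+36379=138030
→ (2862251, 138030).  Check: 2862251²=8192480787001, 430·138030²=8192480787000, difference 1.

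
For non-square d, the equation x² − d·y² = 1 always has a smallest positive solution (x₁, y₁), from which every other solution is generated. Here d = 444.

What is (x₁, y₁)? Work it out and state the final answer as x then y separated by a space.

[21; 14,42] for √444; ℓ=2 ⇒ convergent index 1
k=0  a_k=21  p_k/q_k = 21/1
k=1  a_k=14  p_k/q_k = 295/14
fundamental: x₁=295, y₁=14  (since 87025 − 444·196 = 1)

295 14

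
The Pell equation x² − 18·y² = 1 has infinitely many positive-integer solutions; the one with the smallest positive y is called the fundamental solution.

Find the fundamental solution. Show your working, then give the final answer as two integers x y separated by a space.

√18 → a₀=4, period (4,8); ℓ=2 even so k=1
a_0=4:  p_0=4·1+0=4,  q_0=4·0+1=1
a_1=4:  p_1=4·4+1=17,  q_1=4·1+0=4
→ (17, 4).  Check: 17²=289, 18·4²=288, difference 1.

17 4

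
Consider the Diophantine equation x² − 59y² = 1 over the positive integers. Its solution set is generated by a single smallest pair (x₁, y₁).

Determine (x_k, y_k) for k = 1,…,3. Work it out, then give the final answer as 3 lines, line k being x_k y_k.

530 69
561799 73140
595506410 77528331

d=59: √d = [7; 1,2,7,2,1,14] (ℓ=6, even), read p_5/q_5
a_0=7:  p_0=7·1+0=7,  q_0=7·0+1=1
…
a_2=2:  p_2=2·8+7=23,  q_2=2·1+1=3
a_3=7:  p_3=7·23+8=169,  q_3=7·3+1=22
a_4=2:  p_4=2·169+23=361,  q_4=2·22+3=47
a_5=1:  p_5=1·361+169=530,  q_5=1·47+22=69
(x₁, y₁) = (530, 69);  530² − 59·69² = 1 ✓
(x_2, y_2) = (530·530 + 59·69·69, 530·69 + 69·530) = (561799, 73140)
(x_3, y_3) = (530·561799 + 59·69·73140, 530·73140 + 69·561799) = (595506410, 77528331)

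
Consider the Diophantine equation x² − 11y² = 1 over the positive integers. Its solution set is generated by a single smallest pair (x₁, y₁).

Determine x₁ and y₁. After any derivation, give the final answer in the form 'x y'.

√11 = [3; 3,6, …], period ℓ=2 (even) → k=1
a_0=3:  p_0=3·1+0=3,  q_0=3·0+1=1
a_1=3:  p_1=3·3+1=10,  q_1=3·1+0=3
→ (10, 3).  Check: 10²=100, 11·3²=99, difference 1.

10 3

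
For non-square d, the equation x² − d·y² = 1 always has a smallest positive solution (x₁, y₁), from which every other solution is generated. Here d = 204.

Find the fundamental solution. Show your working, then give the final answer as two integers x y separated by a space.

4999 350

d=204: √d = [14; 3,1,1,6,1,1,3,28] (ℓ=8, even), read p_7/q_7
a_0=14:  p_0=14·1+0=14,  q_0=14·0+1=1
…
a_6=1:  p_6=1·757+657=1414,  q_6=1·53+46=99
a_7=3:  p_7=3·1414+757=4999,  q_7=3·99+53=350
(x₁, y₁) = (4999, 350);  4999² − 204·350² = 1 ✓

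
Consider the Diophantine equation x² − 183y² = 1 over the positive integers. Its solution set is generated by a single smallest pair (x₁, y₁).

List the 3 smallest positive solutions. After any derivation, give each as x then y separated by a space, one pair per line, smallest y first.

487 36
474337 35064
462003751 34152300

√183 → a₀=13, period (1,1,8,1,1,26); ℓ=6 even so k=5
a_0=13:  p_0=13·1+0=13,  q_0=13·0+1=1
…
a_3=8:  p_3=8·27+14=230,  q_3=8·2+1=17
a_4=1:  p_4=1·230+27=257,  q_4=1·17+2=19
a_5=1:  p_5=1·257+230=487,  q_5=1·19+17=36
(x₁, y₁) = (487, 36);  487² − 183·36² = 1 ✓
n=2: (487,36)∘(487,36) = (487·487+183·36·36, 487·36+36·487) = (474337,35064)
n=3: (474337,35064)∘(487,36) = (487·474337+183·36·35064, 487·35064+36·474337) = (462003751,34152300)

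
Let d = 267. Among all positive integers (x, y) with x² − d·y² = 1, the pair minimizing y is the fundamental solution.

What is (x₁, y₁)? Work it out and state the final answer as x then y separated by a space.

2402 147

[16; 2,1,15,1,2,32] for √267; ℓ=6 ⇒ convergent index 5
i=0: a=16 ⇒ p=16, q=1
i=1: a=2 ⇒ p=33, q=2
…
i=4: a=1 ⇒ p=817, q=50
i=5: a=2 ⇒ p=2402, q=147
(x₁, y₁) = (2402, 147);  2402² − 267·147² = 1 ✓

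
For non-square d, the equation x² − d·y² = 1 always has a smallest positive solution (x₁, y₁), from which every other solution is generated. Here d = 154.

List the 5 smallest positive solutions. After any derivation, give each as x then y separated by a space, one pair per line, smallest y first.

21295 1716
906954049 73084440
38627172925615 3112666297884
1645131293994988801 132568457553795120
70066141772619400108975 5646090604103467862916

√154 → a₀=12, period (2,2,3,1,2,1,3,2,2,24); ℓ=10 even so k=9
a_0=12:  p_0=12·1+0=12,  q_0=12·0+1=1
…
a_8=2:  p_8=2·3847+1030=8724,  q_8=2·310+83=703
a_9=2:  p_9=2·8724+3847=21295,  q_9=2·703+310=1716
→ (21295, 1716).  Check: 21295²=453477025, 154·1716²=453477024, difference 1.
k=2:  x_2 = 21295·21295+154·1716·1716 = 906954049,  y_2 = 21295·1716+1716·21295 = 73084440
k=3:  x_3 = 21295·906954049+154·1716·73084440 = 38627172925615,  y_3 = 21295·73084440+1716·906954049 = 3112666297884
k=4:  x_4 = 21295·38627172925615+154·1716·3112666297884 = 1645131293994988801,  y_4 = 21295·3112666297884+1716·38627172925615 = 132568457553795120
k=5:  x_5 = 21295·1645131293994988801+154·1716·132568457553795120 = 70066141772619400108975,  y_5 = 21295·132568457553795120+1716·1645131293994988801 = 5646090604103467862916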